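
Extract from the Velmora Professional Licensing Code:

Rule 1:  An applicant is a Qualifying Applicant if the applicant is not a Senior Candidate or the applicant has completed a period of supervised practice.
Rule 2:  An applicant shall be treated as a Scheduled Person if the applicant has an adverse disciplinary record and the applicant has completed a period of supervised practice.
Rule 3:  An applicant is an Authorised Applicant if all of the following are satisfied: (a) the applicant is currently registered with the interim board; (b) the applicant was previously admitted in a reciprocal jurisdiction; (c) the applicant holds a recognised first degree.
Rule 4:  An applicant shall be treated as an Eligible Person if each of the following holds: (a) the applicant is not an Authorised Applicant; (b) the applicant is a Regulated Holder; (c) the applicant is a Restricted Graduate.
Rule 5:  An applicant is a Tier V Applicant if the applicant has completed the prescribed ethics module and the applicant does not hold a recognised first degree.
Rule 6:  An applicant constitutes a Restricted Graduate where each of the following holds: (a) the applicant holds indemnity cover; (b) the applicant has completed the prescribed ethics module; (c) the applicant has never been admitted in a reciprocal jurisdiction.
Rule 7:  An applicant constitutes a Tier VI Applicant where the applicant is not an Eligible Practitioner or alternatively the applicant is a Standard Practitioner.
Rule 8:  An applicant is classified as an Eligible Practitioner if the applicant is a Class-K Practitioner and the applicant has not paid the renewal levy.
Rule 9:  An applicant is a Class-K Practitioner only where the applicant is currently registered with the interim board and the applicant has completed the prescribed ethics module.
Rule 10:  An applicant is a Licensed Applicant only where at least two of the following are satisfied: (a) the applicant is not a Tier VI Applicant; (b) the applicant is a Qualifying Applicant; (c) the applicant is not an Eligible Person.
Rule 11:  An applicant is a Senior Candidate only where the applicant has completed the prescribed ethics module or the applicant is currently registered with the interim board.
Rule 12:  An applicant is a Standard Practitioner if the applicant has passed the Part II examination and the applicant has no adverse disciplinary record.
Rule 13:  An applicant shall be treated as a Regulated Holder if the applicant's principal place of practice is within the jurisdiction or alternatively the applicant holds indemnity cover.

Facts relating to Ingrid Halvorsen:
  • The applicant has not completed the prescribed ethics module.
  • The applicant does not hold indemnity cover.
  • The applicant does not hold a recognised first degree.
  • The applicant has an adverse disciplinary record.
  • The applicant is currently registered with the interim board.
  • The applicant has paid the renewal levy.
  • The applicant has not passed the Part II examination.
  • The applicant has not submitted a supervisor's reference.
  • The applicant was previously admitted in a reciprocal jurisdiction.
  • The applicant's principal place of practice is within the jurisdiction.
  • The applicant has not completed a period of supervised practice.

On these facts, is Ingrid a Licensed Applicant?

No

rule 9 — Class-K Practitioner: [the applicant is currently registered with the interim board? yes] AND [the applicant has completed the prescribed ethics module? no] → not satisfied.
rule 8 — Eligible Practitioner: [Class-K Practitioner (rule 9)? no] AND [the applicant has not paid the renewal levy? no] → not satisfied.
rule 12 — Standard Practitioner: [the applicant has passed the Part II examination? no] AND [the applicant has no adverse disciplinary record? no] → not satisfied.
rule 7 — Tier VI Applicant: [not an Eligible Practitioner (rule 8)? yes] OR [Standard Practitioner (rule 12)? no] → satisfied.
rule 11 — Senior Candidate: [the applicant has completed the prescribed ethics module? no] OR [the applicant is currently registered with the interim board? yes] → satisfied.
rule 1 — Qualifying Applicant: [not a Senior Candidate (rule 11)? no] OR [the applicant has completed a period of supervised practice? no] → not satisfied.
rule 3 — Authorised Applicant: [the applicant is currently registered with the interim board? yes] AND [the applicant was previously admitted in a reciprocal jurisdiction? yes] AND [the applicant holds a recognised first degree? no] → not satisfied.
rule 13 — Regulated Holder: [the applicant's principal place of practice is within the jurisdiction? yes] OR [the applicant holds indemnity cover? no] → satisfied.
rule 6 — Restricted Graduate: [the applicant holds indemnity cover? no] AND [the applicant has completed the prescribed ethics module? no] AND [the applicant has never been admitted in a reciprocal jurisdiction? no] → not satisfied.
rule 4 — Eligible Person: [not an Authorised Applicant (rule 3)? yes] AND [Regulated Holder (rule 13)? yes] AND [Restricted Graduate (rule 6)? no] → not satisfied.
rule 10 — Licensed Applicant: not a Tier VI Applicant (rule 7)? no; Qualifying Applicant (rule 1)? no; not an Eligible Person (rule 4)? yes — 1 of 3 hold (need ≥2) → not satisfied.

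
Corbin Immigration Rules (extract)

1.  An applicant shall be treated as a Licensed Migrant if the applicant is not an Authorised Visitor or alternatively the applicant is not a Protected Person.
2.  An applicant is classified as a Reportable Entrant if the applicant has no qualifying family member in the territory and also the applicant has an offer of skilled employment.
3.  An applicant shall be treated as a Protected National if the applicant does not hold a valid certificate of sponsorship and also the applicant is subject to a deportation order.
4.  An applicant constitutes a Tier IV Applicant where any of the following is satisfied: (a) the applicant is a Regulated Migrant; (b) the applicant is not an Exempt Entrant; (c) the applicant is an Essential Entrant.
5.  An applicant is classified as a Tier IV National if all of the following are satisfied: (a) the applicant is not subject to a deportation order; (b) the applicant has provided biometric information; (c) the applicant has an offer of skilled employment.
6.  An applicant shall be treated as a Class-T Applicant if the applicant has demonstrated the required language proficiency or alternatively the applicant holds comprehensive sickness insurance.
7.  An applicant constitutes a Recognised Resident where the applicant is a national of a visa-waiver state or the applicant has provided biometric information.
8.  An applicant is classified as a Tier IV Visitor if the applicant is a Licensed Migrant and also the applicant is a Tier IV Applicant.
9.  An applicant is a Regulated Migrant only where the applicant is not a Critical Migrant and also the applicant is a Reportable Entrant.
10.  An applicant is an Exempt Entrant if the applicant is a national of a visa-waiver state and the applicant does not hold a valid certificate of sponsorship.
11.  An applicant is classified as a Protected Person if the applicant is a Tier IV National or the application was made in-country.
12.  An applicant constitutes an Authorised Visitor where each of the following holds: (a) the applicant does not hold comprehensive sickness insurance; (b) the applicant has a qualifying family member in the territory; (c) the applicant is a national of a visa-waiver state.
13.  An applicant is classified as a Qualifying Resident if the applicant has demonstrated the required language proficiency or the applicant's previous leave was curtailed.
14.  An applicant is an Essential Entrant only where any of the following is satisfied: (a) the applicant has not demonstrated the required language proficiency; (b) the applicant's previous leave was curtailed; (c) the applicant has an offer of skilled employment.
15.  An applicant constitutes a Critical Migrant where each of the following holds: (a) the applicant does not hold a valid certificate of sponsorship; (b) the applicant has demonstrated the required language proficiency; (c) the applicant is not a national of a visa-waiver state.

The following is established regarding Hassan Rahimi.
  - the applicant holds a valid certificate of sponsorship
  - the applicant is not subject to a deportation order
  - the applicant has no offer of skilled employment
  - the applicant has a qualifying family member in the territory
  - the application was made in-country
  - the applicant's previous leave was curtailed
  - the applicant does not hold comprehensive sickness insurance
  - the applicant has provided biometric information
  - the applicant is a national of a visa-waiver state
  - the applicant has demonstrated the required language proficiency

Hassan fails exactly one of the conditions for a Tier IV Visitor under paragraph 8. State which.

Licensed Migrant

Under paragraph 12: the applicant does not hold comprehensive sickness insurance? yes; and the applicant has a qualifying family member in the territory? yes; and the applicant is a national of a visa-waiver state? yes. So the applicant is an Authorised Visitor.
Under paragraph 5: the applicant is not subject to a deportation order? yes; and the applicant has provided biometric information? yes; and the applicant has an offer of skilled employment? no. So the applicant is not a Tier IV National.
Under paragraph 11: Tier IV National (paragraph 5)? no; or the application was made in-country? yes. So the applicant is a Protected Person.
Under paragraph 1: not an Authorised Visitor (paragraph 12)? no; or not a Protected Person (paragraph 11)? no. So the applicant is not a Licensed Migrant.
Under paragraph 15: the applicant does not hold a valid certificate of sponsorship? no; and the applicant has demonstrated the required language proficiency? yes; and the applicant is not a national of a visa-waiver state? no. So the applicant is not a Critical Migrant.
Under paragraph 2: the applicant has no qualifying family member in the territory? no; and the applicant has an offer of skilled employment? no. So the applicant is not a Reportable Entrant.
Under paragraph 9: not a Critical Migrant (paragraph 15)? yes; and Reportable Entrant (paragraph 2)? no. So the applicant is not a Regulated Migrant.
Under paragraph 10: the applicant is a national of a visa-waiver state? yes; and the applicant does not hold a valid certificate of sponsorship? no. So the applicant is not an Exempt Entrant.
Under paragraph 14: the applicant has not demonstrated the required language proficiency? no; or the applicant's previous leave was curtailed? yes; or the applicant has an offer of skilled employment? no. So the applicant is an Essential Entrant.
Under paragraph 4: Regulated Migrant (paragraph 9)? no; or not an Exempt Entrant (paragraph 10)? yes; or Essential Entrant (paragraph 14)? yes. So the applicant is a Tier IV Applicant.
Under paragraph 8: Licensed Migrant (paragraph 1)? no; and Tier IV Applicant (paragraph 4)? yes. So the applicant is not a Tier IV Visitor.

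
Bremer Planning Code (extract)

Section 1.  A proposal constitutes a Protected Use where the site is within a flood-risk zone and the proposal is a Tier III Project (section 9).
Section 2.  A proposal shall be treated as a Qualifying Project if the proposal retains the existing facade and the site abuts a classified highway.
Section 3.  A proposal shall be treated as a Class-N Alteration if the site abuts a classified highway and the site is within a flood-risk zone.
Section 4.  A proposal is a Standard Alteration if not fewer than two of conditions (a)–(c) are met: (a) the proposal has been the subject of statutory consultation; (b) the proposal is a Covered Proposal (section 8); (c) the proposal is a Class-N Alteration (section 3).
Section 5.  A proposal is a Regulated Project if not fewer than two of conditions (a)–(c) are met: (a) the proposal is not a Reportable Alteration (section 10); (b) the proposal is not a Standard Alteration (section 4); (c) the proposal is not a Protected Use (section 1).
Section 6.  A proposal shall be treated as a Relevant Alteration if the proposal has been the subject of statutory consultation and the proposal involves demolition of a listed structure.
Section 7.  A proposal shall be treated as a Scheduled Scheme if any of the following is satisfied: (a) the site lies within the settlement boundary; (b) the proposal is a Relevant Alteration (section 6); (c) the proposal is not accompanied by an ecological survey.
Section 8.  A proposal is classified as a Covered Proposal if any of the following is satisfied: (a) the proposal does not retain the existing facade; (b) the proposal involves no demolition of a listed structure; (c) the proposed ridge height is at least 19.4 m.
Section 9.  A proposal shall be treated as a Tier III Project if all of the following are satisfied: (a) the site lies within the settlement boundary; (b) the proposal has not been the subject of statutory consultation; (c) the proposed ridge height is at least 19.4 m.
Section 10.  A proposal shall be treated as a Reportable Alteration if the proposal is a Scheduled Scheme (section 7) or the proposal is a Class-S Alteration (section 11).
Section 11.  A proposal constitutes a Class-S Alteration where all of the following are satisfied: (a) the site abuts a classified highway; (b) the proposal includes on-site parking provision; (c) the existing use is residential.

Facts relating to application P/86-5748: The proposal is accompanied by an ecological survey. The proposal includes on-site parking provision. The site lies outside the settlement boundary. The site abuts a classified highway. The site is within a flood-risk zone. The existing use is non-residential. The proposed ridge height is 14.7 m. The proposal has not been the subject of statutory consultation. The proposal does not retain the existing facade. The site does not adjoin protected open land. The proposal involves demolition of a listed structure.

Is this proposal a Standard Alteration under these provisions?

Yes

section 8 — Covered Proposal: [the proposal does not retain the existing facade? yes] OR [the proposal involves no demolition of a listed structure? no] OR [proposed ridge height: 14.7 m ≥ 19.4 m? no] → satisfied.
section 3 — Class-N Alteration: [the site abuts a classified highway? yes] AND [the site is within a flood-risk zone? yes] → satisfied.
section 4 — Standard Alteration: the proposal has been the subject of statutory consultation? no; Covered Proposal (section 8)? yes; Class-N Alteration (section 3)? yes — 2 of 3 hold (need ≥2) → satisfied.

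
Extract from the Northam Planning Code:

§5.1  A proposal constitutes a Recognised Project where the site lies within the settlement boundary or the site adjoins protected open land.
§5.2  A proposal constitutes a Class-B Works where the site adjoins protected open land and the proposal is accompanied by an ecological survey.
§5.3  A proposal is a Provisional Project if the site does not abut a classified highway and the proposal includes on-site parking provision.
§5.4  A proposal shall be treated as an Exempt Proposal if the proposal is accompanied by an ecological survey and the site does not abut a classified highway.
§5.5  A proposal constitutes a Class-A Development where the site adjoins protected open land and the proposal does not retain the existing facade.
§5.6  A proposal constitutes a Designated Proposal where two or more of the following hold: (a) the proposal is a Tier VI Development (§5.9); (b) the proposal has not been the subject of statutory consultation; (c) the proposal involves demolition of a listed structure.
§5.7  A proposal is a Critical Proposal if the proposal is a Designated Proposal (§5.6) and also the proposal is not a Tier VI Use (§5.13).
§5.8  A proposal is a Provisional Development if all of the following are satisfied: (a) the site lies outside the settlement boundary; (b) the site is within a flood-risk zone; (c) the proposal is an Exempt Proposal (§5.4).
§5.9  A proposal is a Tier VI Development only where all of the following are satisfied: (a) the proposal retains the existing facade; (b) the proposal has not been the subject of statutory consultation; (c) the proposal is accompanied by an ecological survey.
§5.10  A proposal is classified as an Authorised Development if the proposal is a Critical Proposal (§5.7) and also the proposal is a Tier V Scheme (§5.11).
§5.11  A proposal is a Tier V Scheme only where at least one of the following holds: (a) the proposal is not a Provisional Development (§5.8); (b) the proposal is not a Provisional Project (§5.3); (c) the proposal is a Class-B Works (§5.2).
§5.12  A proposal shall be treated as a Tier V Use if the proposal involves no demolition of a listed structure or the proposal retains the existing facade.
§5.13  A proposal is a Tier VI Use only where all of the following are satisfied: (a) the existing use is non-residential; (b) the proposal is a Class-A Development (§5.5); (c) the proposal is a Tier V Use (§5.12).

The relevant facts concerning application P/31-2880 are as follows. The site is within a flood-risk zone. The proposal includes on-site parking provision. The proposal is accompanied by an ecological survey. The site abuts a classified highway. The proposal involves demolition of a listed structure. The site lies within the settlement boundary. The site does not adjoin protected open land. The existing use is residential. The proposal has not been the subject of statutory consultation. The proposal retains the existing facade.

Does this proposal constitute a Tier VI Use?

No

Under §5.5: the site adjoins protected open land? no; and the proposal does not retain the existing facade? no. So the proposal is not a Class-A Development.
Under §5.12: the proposal involves no demolition of a listed structure? no; or the proposal retains the existing facade? yes. So the proposal is a Tier V Use.
Under §5.13: the existing use is non-residential? no; and Class-A Development (§5.5)? no; and Tier V Use (§5.12)? yes. So the proposal is not a Tier VI Use.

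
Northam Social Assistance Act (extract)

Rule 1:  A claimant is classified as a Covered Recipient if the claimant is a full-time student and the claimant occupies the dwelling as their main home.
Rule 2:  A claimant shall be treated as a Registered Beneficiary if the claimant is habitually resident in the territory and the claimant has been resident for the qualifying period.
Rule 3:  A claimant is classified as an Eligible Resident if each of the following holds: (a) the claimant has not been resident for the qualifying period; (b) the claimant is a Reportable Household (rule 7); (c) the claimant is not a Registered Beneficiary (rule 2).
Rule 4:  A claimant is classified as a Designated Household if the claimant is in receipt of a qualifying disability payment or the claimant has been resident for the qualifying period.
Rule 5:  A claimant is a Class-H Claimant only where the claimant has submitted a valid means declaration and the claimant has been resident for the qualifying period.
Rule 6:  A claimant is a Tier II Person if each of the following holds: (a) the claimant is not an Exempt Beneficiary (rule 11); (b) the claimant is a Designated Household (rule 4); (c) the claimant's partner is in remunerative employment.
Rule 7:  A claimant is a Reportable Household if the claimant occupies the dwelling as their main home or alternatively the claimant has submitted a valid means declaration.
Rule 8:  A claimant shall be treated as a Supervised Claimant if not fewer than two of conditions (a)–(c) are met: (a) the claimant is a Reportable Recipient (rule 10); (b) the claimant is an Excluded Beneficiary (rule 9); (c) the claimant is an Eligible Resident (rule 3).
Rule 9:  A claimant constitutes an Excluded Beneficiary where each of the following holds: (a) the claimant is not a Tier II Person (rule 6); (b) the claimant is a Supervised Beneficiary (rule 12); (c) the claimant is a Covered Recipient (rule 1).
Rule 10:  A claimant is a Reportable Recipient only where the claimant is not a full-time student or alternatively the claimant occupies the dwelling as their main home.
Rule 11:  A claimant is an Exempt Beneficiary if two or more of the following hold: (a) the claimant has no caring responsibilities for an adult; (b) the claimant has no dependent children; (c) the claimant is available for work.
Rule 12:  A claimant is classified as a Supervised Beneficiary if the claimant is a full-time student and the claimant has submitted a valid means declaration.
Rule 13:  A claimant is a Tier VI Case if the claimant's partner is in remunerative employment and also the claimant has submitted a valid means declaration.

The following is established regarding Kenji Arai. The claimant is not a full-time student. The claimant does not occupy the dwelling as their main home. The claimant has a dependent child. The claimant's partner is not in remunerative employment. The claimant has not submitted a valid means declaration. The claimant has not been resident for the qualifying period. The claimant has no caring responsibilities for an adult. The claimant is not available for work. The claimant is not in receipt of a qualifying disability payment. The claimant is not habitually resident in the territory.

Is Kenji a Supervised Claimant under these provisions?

No

rule 10 — Reportable Recipient: [the claimant is not a full-time student? yes] OR [the claimant occupies the dwelling as their main home? no] → satisfied.
rule 11 — Exempt Beneficiary: the claimant has no caring responsibilities for an adult? yes; the claimant has no dependent children? no; the claimant is available for work? no — 1 of 3 hold (need ≥2) → not satisfied.
rule 4 — Designated Household: [the claimant is in receipt of a qualifying disability payment? no] OR [the claimant has been resident for the qualifying period? no] → not satisfied.
rule 6 — Tier II Person: [not an Exempt Beneficiary (rule 11)? yes] AND [Designated Household (rule 4)? no] AND [the claimant's partner is in remunerative employment? no] → not satisfied.
rule 12 — Supervised Beneficiary: [the claimant is a full-time student? no] AND [the claimant has submitted a valid means declaration? no] → not satisfied.
rule 1 — Covered Recipient: [the claimant is a full-time student? no] AND [the claimant occupies the dwelling as their main home? no] → not satisfied.
rule 9 — Excluded Beneficiary: [not a Tier II Person (rule 6)? yes] AND [Supervised Beneficiary (rule 12)? no] AND [Covered Recipient (rule 1)? no] → not satisfied.
rule 7 — Reportable Household: [the claimant occupies the dwelling as their main home? no] OR [the claimant has submitted a valid means declaration? no] → not satisfied.
rule 2 — Registered Beneficiary: [the claimant is habitually resident in the territory? no] AND [the claimant has been resident for the qualifying period? no] → not satisfied.
rule 3 — Eligible Resident: [the claimant has not been resident for the qualifying period? yes] AND [Reportable Household (rule 7)? no] AND [not a Registered Beneficiary (rule 2)? yes] → not satisfied.
rule 8 — Supervised Claimant: Reportable Recipient (rule 10)? yes; Excluded Beneficiary (rule 9)? no; Eligible Resident (rule 3)? no — 1 of 3 hold (need ≥2) → not satisfied.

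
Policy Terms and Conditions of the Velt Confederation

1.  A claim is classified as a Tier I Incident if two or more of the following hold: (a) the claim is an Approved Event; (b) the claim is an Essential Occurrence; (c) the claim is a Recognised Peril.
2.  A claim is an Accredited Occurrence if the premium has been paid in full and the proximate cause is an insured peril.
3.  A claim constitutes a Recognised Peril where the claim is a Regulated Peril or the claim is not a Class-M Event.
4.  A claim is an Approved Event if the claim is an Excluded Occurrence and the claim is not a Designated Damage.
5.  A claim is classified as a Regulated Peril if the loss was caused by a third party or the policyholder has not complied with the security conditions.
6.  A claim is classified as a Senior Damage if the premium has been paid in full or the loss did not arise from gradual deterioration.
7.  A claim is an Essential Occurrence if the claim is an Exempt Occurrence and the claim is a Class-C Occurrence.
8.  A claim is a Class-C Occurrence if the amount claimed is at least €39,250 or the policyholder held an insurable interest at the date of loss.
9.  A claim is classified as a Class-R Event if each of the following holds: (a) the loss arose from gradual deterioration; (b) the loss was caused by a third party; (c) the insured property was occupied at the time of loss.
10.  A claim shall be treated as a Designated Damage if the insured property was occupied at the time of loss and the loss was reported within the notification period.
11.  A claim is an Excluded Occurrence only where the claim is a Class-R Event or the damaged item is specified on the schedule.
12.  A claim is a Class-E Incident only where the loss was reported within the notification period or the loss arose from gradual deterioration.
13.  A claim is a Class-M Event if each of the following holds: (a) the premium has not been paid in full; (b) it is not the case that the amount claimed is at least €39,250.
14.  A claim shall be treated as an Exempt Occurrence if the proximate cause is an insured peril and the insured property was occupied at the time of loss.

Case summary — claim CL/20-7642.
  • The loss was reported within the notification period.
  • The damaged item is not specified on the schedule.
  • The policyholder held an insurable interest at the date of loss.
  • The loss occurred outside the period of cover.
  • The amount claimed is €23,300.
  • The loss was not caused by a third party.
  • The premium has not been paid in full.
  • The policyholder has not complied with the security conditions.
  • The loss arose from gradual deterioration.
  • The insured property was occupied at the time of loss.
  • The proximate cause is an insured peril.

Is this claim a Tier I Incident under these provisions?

paragraph 9 — Class-R Event: [the loss arose from gradual deterioration? yes] AND [the loss was caused by a third party? no] AND [the insured property was occupied at the time of loss? yes] → not satisfied.
paragraph 11 — Excluded Occurrence: [Class-R Event (paragraph 9)? no] OR [the damaged item is specified on the schedule? no] → not satisfied.
paragraph 10 — Designated Damage: [the insured property was occupied at the time of loss? yes] AND [the loss was reported within the notification period? yes] → satisfied.
paragraph 4 — Approved Event: [Excluded Occurrence (paragraph 11)? no] AND [not a Designated Damage (paragraph 10)? no] → not satisfied.
paragraph 14 — Exempt Occurrence: [the proximate cause is an insured peril? yes] AND [the insured property was occupied at the time of loss? yes] → satisfied.
paragraph 8 — Class-C Occurrence: [amount claimed: €23,300 ≥ €39,250? no] OR [the policyholder held an insurable interest at the date of loss? yes] → satisfied.
paragraph 7 — Essential Occurrence: [Exempt Occurrence (paragraph 14)? yes] AND [Class-C Occurrence (paragraph 8)? yes] → satisfied.
paragraph 5 — Regulated Peril: [the loss was caused by a third party? no] OR [the policyholder has not complied with the security conditions? yes] → satisfied.
paragraph 13 — Class-M Event: [the premium has not been paid in full? yes] AND [amount claimed: €23,300 ≥ €39,250? no, so negated condition yes] → satisfied.
paragraph 3 — Recognised Peril: [Regulated Peril (paragraph 5)? yes] OR [not a Class-M Event (paragraph 13)? no] → satisfied.
paragraph 1 — Tier I Incident: Approved Event (paragraph 4)? no; Essential Occurrence (paragraph 7)? yes; Recognised Peril (paragraph 3)? yes — 2 of 3 hold (need ≥2) → satisfied.

Yes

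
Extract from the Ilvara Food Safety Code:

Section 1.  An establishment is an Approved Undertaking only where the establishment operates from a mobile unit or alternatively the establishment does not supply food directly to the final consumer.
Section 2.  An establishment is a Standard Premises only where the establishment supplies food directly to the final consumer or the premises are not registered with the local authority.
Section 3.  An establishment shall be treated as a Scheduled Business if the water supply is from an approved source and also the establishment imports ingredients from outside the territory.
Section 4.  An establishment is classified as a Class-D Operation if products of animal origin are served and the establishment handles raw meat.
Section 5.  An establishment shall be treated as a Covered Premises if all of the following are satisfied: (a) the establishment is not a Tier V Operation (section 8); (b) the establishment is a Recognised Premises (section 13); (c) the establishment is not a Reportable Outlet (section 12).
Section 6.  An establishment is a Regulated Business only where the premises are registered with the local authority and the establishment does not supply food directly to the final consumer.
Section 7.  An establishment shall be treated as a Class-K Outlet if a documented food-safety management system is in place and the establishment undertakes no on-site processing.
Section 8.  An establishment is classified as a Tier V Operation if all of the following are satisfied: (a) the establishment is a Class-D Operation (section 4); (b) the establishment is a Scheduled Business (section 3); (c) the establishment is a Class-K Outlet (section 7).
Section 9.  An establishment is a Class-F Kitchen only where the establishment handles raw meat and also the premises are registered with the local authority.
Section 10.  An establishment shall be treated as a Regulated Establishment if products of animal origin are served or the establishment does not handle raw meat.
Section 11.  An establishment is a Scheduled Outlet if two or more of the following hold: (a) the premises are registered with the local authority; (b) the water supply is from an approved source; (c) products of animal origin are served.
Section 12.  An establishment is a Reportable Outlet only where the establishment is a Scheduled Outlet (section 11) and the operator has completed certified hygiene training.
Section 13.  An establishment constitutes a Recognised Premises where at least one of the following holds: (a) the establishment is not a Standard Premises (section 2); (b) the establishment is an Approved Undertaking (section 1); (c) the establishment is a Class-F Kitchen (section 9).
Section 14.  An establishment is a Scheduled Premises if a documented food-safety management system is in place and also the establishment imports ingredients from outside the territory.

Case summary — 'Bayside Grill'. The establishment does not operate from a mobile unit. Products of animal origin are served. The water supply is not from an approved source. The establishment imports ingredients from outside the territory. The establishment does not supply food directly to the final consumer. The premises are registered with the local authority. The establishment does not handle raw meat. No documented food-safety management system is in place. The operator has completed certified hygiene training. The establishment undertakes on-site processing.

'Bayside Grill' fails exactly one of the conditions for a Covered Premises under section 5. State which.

Reportable Outlet

section 4 — Class-D Operation: [products of animal origin are served? yes] AND [the establishment handles raw meat? no] → not satisfied.
section 3 — Scheduled Business: [the water supply is from an approved source? no] AND [the establishment imports ingredients from outside the territory? yes] → not satisfied.
section 7 — Class-K Outlet: [a documented food-safety management system is in place? no] AND [the establishment undertakes no on-site processing? no] → not satisfied.
section 8 — Tier V Operation: [Class-D Operation (section 4)? no] AND [Scheduled Business (section 3)? no] AND [Class-K Outlet (section 7)? no] → not satisfied.
section 2 — Standard Premises: [the establishment supplies food directly to the final consumer? no] OR [the premises are not registered with the local authority? no] → not satisfied.
section 1 — Approved Undertaking: [the establishment operates from a mobile unit? no] OR [the establishment does not supply food directly to the final consumer? yes] → satisfied.
section 9 — Class-F Kitchen: [the establishment handles raw meat? no] AND [the premises are registered with the local authority? yes] → not satisfied.
section 13 — Recognised Premises: [not a Standard Premises (section 2)? yes] OR [Approved Undertaking (section 1)? yes] OR [Class-F Kitchen (section 9)? no] → satisfied.
section 11 — Scheduled Outlet: the premises are registered with the local authority? yes; the water supply is from an approved source? no; products of animal origin are served? yes — 2 of 3 hold (need ≥2) → satisfied.
section 12 — Reportable Outlet: [Scheduled Outlet (section 11)? yes] AND [the operator has completed certified hygiene training? yes] → satisfied.
section 5 — Covered Premises: [not a Tier V Operation (section 8)? yes] AND [Recognised Premises (section 13)? yes] AND [not a Reportable Outlet (section 12)? no] → not satisfied.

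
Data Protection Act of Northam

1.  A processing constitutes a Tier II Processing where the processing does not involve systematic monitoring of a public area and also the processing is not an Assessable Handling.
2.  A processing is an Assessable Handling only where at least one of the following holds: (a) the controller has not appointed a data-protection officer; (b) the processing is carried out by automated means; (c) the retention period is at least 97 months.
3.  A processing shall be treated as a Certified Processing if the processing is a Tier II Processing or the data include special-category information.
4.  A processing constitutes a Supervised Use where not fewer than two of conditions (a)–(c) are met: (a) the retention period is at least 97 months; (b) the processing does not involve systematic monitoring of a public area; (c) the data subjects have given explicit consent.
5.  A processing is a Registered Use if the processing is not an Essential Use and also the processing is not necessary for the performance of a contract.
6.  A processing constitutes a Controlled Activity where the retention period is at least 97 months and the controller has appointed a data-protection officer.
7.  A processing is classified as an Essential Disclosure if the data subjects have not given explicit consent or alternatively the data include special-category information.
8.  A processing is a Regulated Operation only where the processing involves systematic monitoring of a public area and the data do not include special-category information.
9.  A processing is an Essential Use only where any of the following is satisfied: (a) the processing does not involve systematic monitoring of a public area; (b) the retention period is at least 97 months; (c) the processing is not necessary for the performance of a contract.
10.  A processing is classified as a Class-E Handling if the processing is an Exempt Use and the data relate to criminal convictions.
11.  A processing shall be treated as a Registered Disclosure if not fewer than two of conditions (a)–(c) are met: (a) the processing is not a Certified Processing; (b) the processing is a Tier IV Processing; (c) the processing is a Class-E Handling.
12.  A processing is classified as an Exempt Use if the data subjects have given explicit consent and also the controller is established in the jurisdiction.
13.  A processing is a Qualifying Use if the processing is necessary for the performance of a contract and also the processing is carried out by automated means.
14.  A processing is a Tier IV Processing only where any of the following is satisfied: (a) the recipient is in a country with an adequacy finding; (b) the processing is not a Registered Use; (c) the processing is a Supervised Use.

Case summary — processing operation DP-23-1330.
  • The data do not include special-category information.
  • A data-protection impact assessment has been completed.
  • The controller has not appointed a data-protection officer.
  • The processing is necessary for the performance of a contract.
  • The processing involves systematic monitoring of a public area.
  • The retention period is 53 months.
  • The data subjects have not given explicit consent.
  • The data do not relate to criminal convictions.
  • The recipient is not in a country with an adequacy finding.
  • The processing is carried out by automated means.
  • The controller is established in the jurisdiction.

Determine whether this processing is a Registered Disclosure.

Under paragraph 2: the controller has not appointed a data-protection officer? yes; or the processing is carried out by automated means? yes; or retention period: 53 months ≥ 97 months? no. So the processing is an Assessable Handling.
Under paragraph 1: the processing does not involve systematic monitoring of a public area? no; and not an Assessable Handling (paragraph 2)? no. So the processing is not a Tier II Processing.
Under paragraph 3: Tier II Processing (paragraph 1)? no; or the data include special-category information? no. So the processing is not a Certified Processing.
Under paragraph 9: the processing does not involve systematic monitoring of a public area? no; or retention period: 53 months ≥ 97 months? no; or the processing is not necessary for the performance of a contract? no. So the processing is not an Essential Use.
Under paragraph 5: not an Essential Use (paragraph 9)? yes; and the processing is not necessary for the performance of a contract? no. So the processing is not a Registered Use.
Under paragraph 4: retention period: 53 months ≥ 97 months? no; the processing does not involve systematic monitoring of a public area? no; the data subjects have given explicit consent? no — 0 of 3 hold (need ≥2) → not satisfied.
Under paragraph 14: the recipient is in a country with an adequacy finding? no; or not a Registered Use (paragraph 5)? yes; or Supervised Use (paragraph 4)? no. So the processing is a Tier IV Processing.
Under paragraph 12: the data subjects have given explicit consent? no; and the controller is established in the jurisdiction? yes. So the processing is not an Exempt Use.
Under paragraph 10: Exempt Use (paragraph 12)? no; and the data relate to criminal convictions? no. So the processing is not a Class-E Handling.
Under paragraph 11: not a Certified Processing (paragraph 3)? yes; Tier IV Processing (paragraph 14)? yes; Class-E Handling (paragraph 10)? no — 2 of 3 hold (need ≥2) → satisfied.

Yes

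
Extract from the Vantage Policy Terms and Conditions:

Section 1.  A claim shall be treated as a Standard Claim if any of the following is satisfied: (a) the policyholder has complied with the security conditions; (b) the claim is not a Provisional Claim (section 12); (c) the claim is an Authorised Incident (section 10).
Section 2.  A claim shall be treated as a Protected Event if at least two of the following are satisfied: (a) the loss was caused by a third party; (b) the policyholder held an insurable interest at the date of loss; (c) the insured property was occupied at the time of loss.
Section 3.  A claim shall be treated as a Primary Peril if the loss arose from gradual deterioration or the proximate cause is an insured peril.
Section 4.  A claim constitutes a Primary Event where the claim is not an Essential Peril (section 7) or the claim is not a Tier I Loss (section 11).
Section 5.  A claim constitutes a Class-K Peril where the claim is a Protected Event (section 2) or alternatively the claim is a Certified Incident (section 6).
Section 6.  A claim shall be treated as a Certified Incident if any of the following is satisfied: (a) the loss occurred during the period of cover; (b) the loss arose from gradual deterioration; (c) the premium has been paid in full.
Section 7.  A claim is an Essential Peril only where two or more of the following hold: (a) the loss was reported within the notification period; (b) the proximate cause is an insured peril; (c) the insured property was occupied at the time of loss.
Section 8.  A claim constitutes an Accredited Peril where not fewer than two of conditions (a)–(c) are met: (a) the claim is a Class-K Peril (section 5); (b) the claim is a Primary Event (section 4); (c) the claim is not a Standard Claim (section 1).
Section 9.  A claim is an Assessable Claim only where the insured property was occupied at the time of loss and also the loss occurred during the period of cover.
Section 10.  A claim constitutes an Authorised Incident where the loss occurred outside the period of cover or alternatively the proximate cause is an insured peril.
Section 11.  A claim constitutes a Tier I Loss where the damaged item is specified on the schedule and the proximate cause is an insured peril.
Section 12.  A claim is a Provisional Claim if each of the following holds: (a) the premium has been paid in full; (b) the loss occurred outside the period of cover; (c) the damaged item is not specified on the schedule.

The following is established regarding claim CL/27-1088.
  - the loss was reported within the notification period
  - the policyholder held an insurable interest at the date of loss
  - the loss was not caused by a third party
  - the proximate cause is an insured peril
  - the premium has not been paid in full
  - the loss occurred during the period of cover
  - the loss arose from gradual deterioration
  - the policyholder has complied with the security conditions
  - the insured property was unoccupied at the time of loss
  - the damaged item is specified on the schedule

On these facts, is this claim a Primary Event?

section 7 — Essential Peril: the loss was reported within the notification period? yes; the proximate cause is an insured peril? yes; the insured property was occupied at the time of loss? no — 2 of 3 hold (need ≥2) → satisfied.
section 11 — Tier I Loss: [the damaged item is specified on the schedule? yes] AND [the proximate cause is an insured peril? yes] → satisfied.
section 4 — Primary Event: [not an Essential Peril (section 7)? no] OR [not a Tier I Loss (section 11)? no] → not satisfied.

No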